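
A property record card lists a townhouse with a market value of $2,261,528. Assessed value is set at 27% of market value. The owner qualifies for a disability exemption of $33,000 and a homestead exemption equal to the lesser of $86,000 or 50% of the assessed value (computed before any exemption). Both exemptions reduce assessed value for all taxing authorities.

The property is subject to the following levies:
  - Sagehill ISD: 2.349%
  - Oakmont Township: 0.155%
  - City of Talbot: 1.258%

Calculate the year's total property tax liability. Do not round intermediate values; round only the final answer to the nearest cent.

$18,494.46

Assessed value = $2,261,528 × 0.27 = $610,612.56
Homestead exemption = min($86,000, 50% × $610,612.56) = min($86,000, $305,306.28) = $86,000 (dollar cap binds)
Taxable value = $610,612.56 − $33,000 − $86,000 = $491,612.56
Sagehill ISD: $491,612.56 × 0.02349 = $11,547.9790344
Oakmont Township: $491,612.56 × 0.00155 = $761.999468
City of Talbot: $491,612.56 × 0.01258 = $6,184.4860048
Total = $18,494.4645072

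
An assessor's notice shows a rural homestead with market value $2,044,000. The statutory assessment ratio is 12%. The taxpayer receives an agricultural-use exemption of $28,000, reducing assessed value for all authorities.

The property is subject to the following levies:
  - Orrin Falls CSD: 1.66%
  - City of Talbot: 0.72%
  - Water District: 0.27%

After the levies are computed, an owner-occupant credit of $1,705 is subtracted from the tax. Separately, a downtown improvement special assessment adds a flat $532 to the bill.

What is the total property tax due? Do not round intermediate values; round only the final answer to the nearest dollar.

$4,585

Assessed value = $2,044,000 × 0.12 = $245,280
Taxable value = $245,280 − $28,000 = $217,280
Orrin Falls CSD: $217,280 × 0.0166 = $3,606.848
City of Talbot: $217,280 × 0.0072 = $1,564.416
Water District: $217,280 × 0.0027 = $586.656
Levies subtotal = $5,757.92
After credit = $5,757.92 − $1,705 = $4,052.92
Total = $4,052.92 + $532 = $4,584.92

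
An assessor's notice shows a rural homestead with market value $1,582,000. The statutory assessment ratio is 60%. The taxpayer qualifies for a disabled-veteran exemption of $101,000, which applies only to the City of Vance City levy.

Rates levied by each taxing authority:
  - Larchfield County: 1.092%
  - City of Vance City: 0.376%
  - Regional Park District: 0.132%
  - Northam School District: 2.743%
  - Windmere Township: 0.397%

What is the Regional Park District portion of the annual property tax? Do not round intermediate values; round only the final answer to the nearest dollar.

Assessed value = $1,582,000 × 0.6 = $949,200
Regional Park District taxable value = $949,200 (exemption does not apply)
Regional Park District levy = $949,200 × 0.00132 = $1,252.944

$1,253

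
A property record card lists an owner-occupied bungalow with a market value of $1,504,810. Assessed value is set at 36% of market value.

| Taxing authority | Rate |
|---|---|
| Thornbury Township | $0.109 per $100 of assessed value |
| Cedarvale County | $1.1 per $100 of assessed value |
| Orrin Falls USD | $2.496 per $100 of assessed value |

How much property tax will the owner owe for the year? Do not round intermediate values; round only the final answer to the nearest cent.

$20,071.16

Assessed value = $1,504,810 × 0.36 = $541,731.6
Thornbury Township: $541,731.6 × 0.00109 = $590.487444
Cedarvale County: $541,731.6 × 0.011 = $5,959.0476
Orrin Falls USD: $541,731.6 × 0.02496 = $13,521.620736
Total = $590.487444 + $5,959.0476 + $13,521.620736 = $20,071.15578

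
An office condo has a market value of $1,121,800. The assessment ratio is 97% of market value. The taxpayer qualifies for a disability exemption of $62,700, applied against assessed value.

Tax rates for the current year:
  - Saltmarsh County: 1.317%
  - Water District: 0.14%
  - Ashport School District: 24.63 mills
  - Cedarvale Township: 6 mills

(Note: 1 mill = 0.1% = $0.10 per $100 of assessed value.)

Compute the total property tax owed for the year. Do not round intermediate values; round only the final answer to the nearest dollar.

$46,350

Assessed value = $1,121,800 × 0.97 = $1,088,146
Taxable value = $1,088,146 − $62,700 = $1,025,446
Saltmarsh County: $1,025,446 × 0.01317 = $13,505.12382
Water District: $1,025,446 × 0.0014 = $1,435.6244
Ashport School District: $1,025,446 × 0.02463 = $25,256.73498
Cedarvale Township: $1,025,446 × 0.006 = $6,152.676
Total = $46,350.1592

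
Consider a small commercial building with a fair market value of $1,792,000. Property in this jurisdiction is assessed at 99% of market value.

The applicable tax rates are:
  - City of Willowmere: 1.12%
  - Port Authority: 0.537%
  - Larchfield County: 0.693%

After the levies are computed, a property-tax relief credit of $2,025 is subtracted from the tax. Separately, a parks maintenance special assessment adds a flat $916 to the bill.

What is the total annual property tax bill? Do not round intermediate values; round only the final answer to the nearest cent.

Assessed value = $1,792,000 × 0.99 = $1,774,080
City of Willowmere: $1,774,080 × 0.0112 = $19,869.696
Port Authority: $1,774,080 × 0.00537 = $9,526.8096
Larchfield County: $1,774,080 × 0.00693 = $12,294.3744
Levies subtotal = $41,690.88
After credit = $41,690.88 − $2,025 = $39,665.88
Total = $39,665.88 + $916 = $40,581.88

$40,581.88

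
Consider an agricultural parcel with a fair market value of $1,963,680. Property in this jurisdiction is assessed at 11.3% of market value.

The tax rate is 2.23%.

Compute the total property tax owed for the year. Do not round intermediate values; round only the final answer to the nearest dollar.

$4,948

Assessed value = $1,963,680 × 0.113 = $221,895.84
Tax = $221,895.84 × 0.0223 = $4,948.277232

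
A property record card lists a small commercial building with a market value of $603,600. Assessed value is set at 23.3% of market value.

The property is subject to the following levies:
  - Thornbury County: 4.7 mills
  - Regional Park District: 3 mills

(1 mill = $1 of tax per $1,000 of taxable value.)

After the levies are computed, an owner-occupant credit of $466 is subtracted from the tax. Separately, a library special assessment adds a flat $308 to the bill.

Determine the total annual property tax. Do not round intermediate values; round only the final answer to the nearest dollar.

Assessed value = $603,600 × 0.233 = $140,638.8
Thornbury County: $140,638.8 × 0.0047 = $661.00236
Regional Park District: $140,638.8 × 0.003 = $421.9164
Levies subtotal = $1,082.91876
After credit = $1,082.91876 − $466 = $616.91876
Total = $616.91876 + $308 = $924.91876

$925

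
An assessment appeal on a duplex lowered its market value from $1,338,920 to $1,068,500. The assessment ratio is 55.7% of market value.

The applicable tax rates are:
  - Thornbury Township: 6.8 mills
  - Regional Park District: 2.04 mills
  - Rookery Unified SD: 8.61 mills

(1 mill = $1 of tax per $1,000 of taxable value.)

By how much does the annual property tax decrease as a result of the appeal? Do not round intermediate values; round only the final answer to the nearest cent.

$2,628.39

Old assessed value = $1,338,920 × 0.557 = $745,778.44
New assessed value = $1,068,500 × 0.557 = $595,154.5
Combined rate = 0.0068 + 0.00204 + 0.00861 = 0.01745
Old tax = $745,778.44 × 0.01745 = $13,013.833778
New tax = $595,154.5 × 0.01745 = $10,385.446025
Reduction = $13,013.833778 − $10,385.446025 = $2,628.387753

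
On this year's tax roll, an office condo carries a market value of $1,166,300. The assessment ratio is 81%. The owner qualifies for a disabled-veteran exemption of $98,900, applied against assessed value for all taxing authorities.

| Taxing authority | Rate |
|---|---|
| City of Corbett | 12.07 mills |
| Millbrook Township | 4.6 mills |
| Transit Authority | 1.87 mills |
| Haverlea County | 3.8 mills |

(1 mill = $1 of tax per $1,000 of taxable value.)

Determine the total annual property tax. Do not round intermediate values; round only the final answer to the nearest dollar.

$18,895

Assessed value = $1,166,300 × 0.81 = $944,703
Taxable value = $944,703 − $98,900 = $845,803
City of Corbett: $845,803 × 0.01207 = $10,208.84221
Millbrook Township: $845,803 × 0.0046 = $3,890.6938
Transit Authority: $845,803 × 0.00187 = $1,581.65161
Haverlea County: $845,803 × 0.0038 = $3,214.0514
Total = $10,208.84221 + $3,890.6938 + $1,581.65161 + $3,214.0514 = $18,895.23902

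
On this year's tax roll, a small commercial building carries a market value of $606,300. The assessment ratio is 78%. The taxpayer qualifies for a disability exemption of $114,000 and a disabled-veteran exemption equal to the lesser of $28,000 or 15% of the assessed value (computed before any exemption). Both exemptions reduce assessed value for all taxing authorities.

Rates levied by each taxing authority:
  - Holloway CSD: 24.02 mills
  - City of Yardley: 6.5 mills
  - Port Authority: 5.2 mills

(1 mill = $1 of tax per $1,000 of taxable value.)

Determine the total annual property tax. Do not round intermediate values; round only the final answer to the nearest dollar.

$11,820

Assessed value = $606,300 × 0.78 = $472,914
Disabled-veteran exemption = min($28,000, 15% × $472,914) = min($28,000, $70,937.1) = $28,000 (dollar cap binds)
Taxable value = $472,914 − $114,000 − $28,000 = $330,914
Holloway CSD: $330,914 × 0.02402 = $7,948.55428
City of Yardley: $330,914 × 0.0065 = $2,150.941
Port Authority: $330,914 × 0.0052 = $1,720.7528
Total = $11,820.24808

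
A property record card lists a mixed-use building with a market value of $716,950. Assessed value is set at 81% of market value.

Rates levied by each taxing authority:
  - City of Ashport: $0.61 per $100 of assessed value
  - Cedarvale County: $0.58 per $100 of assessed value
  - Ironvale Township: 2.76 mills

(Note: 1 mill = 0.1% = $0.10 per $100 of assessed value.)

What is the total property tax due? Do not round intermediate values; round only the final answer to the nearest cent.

$8,513.49

Assessed value = $716,950 × 0.81 = $580,729.5
City of Ashport: $580,729.5 × 0.0061 = $3,542.44995
Cedarvale County: $580,729.5 × 0.0058 = $3,368.2311
Ironvale Township: $580,729.5 × 0.00276 = $1,602.81342
Total = $8,513.49447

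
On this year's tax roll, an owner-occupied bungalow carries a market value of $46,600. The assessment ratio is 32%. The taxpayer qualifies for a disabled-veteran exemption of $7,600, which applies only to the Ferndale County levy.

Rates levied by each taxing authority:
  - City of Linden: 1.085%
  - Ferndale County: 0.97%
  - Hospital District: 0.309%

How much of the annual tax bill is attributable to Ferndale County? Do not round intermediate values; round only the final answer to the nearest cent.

Assessed value = $46,600 × 0.32 = $14,912
Ferndale County taxable value = $14,912 − $7,600 = $7,312
Ferndale County levy = $7,312 × 0.0097 = $70.9264

$70.93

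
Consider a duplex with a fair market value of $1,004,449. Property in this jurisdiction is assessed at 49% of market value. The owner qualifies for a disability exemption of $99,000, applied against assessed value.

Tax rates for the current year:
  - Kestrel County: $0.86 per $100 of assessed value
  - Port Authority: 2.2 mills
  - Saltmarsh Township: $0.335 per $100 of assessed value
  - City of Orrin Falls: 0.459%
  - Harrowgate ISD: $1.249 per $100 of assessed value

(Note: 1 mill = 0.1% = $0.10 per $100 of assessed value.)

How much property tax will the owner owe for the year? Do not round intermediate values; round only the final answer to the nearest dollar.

$12,279

Assessed value = $1,004,449 × 0.49 = $492,180.01
Taxable value = $492,180.01 − $99,000 = $393,180.01
Kestrel County: $393,180.01 × 0.0086 = $3,381.348086
Port Authority: $393,180.01 × 0.0022 = $864.996022
Saltmarsh Township: $393,180.01 × 0.00335 = $1,317.1530335
City of Orrin Falls: $393,180.01 × 0.00459 = $1,804.6962459
Harrowgate ISD: $393,180.01 × 0.01249 = $4,910.8183249
Total = $12,279.0117123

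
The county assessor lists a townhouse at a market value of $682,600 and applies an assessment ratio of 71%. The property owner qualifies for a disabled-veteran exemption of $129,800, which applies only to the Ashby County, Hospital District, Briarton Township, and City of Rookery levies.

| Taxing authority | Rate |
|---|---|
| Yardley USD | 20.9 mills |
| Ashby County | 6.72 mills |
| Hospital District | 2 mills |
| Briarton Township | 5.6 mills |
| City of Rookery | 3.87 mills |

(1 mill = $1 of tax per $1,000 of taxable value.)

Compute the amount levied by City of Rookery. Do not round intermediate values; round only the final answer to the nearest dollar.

$1,373

Assessed value = $682,600 × 0.71 = $484,646
City of Rookery taxable value = $484,646 − $129,800 = $354,846
City of Rookery levy = $354,846 × 0.00387 = $1,373.25402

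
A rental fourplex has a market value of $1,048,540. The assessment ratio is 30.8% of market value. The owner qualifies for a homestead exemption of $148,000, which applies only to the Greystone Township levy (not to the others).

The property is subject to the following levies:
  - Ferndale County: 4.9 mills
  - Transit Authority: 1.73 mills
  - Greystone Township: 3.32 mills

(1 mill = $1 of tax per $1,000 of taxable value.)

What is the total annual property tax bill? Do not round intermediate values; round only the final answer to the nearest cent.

Assessed value = $1,048,540 × 0.308 = $322,950.32
Ferndale County: $322,950.32 × 0.0049 = $1,582.456568
Transit Authority: $322,950.32 × 0.00173 = $558.7040536
Greystone Township: ($322,950.32 − $148,000) × 0.00332 = $174,950.32 × 0.00332 = $580.8350624
Total = $2,721.995684

$2,722.00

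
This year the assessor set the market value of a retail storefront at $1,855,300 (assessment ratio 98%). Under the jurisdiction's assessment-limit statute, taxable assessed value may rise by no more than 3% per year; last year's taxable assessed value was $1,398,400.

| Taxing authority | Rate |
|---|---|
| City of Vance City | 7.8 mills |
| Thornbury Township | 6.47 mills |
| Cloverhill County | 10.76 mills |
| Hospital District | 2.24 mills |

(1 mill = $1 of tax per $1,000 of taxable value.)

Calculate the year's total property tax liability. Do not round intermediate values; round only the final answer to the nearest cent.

$39,278.40

Uncapped assessed value = $1,855,300 × 0.98 = $1,818,194
Cap limit = $1,398,400 × 1.03 = $1,440,352
Taxable assessed value = min($1,818,194, $1,440,352) = $1,440,352 (cap binds)
City of Vance City: $1,440,352 × 0.0078 = $11,234.7456
Thornbury Township: $1,440,352 × 0.00647 = $9,319.07744
Cloverhill County: $1,440,352 × 0.01076 = $15,498.18752
Hospital District: $1,440,352 × 0.00224 = $3,226.38848
Total = $39,278.39904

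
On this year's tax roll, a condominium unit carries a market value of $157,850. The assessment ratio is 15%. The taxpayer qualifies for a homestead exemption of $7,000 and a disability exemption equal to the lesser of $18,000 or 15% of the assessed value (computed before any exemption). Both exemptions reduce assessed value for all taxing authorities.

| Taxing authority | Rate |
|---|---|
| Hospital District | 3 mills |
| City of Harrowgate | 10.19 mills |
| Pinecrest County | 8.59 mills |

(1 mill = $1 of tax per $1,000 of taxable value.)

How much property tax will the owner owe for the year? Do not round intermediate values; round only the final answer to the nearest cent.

$285.88

Assessed value = $157,850 × 0.15 = $23,677.5
Disability exemption = min($18,000, 15% × $23,677.5) = min($18,000, $3,551.625) = $3,551.625 (percentage binds)
Taxable value = $23,677.5 − $7,000 − $3,551.625 = $13,125.875
Hospital District: $13,125.875 × 0.003 = $39.377625
City of Harrowgate: $13,125.875 × 0.01019 = $133.75266625
Pinecrest County: $13,125.875 × 0.00859 = $112.75126625
Total = $285.8815575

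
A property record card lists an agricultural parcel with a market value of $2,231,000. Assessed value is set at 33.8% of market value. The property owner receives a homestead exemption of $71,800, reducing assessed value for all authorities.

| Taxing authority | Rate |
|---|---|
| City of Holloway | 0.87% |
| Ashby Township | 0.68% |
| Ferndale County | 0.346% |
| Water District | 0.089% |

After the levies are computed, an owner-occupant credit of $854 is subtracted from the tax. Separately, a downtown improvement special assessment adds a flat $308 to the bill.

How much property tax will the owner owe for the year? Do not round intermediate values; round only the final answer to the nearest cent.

Assessed value = $2,231,000 × 0.338 = $754,078
Taxable value = $754,078 − $71,800 = $682,278
City of Holloway: $682,278 × 0.0087 = $5,935.8186
Ashby Township: $682,278 × 0.0068 = $4,639.4904
Ferndale County: $682,278 × 0.00346 = $2,360.68188
Water District: $682,278 × 0.00089 = $607.22742
Levies subtotal = $13,543.2183
After credit = $13,543.2183 − $854 = $12,689.2183
Total = $12,689.2183 + $308 = $12,997.2183

$12,997.22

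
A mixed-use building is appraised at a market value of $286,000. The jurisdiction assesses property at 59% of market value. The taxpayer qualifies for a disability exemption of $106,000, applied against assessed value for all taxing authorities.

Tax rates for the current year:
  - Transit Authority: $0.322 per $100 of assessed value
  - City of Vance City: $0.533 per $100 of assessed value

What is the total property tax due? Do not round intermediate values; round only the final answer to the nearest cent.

$536.43

Assessed value = $286,000 × 0.59 = $168,740
Taxable value = $168,740 − $106,000 = $62,740
Transit Authority: $62,740 × 0.00322 = $202.0228
City of Vance City: $62,740 × 0.00533 = $334.4042
Total = $202.0228 + $334.4042 = $536.427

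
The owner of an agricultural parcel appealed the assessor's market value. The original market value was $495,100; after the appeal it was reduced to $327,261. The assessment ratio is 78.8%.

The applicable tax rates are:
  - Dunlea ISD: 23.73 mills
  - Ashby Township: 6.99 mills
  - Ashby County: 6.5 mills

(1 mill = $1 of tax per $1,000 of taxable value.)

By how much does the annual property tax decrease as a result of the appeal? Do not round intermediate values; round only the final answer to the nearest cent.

Old assessed value = $495,100 × 0.788 = $390,138.8
New assessed value = $327,261 × 0.788 = $257,881.668
Combined rate = 0.02373 + 0.00699 + 0.0065 = 0.03722
Old tax = $390,138.8 × 0.03722 = $14,520.966136
New tax = $257,881.668 × 0.03722 = $9,598.35568296
Reduction = $14,520.966136 − $9,598.35568296 = $4,922.61045304

$4,922.61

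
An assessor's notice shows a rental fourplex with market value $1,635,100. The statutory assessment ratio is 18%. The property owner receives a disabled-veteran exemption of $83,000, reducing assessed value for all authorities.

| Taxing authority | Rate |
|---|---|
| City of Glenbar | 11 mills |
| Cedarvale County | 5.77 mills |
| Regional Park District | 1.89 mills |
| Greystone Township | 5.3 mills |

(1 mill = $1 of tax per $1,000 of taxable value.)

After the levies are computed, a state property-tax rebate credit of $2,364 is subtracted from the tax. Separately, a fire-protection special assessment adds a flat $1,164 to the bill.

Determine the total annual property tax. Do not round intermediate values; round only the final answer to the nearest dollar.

Assessed value = $1,635,100 × 0.18 = $294,318
Taxable value = $294,318 − $83,000 = $211,318
City of Glenbar: $211,318 × 0.011 = $2,324.498
Cedarvale County: $211,318 × 0.00577 = $1,219.30486
Regional Park District: $211,318 × 0.00189 = $399.39102
Greystone Township: $211,318 × 0.0053 = $1,119.9854
Levies subtotal = $5,063.17928
After credit = $5,063.17928 − $2,364 = $2,699.17928
Total = $2,699.17928 + $1,164 = $3,863.17928

$3,863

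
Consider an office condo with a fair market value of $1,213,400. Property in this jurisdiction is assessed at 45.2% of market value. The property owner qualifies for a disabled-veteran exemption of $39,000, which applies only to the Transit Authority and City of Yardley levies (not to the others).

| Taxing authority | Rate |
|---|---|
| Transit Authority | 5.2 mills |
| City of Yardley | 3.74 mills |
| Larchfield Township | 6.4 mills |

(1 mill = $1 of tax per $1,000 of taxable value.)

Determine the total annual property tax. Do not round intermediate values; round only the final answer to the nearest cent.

$8,064.67

Assessed value = $1,213,400 × 0.452 = $548,456.8
Transit Authority: ($548,456.8 − $39,000) × 0.0052 = $509,456.8 × 0.0052 = $2,649.17536
City of Yardley: ($548,456.8 − $39,000) × 0.00374 = $509,456.8 × 0.00374 = $1,905.368432
Larchfield Township: $548,456.8 × 0.0064 = $3,510.12352
Total = $8,064.667312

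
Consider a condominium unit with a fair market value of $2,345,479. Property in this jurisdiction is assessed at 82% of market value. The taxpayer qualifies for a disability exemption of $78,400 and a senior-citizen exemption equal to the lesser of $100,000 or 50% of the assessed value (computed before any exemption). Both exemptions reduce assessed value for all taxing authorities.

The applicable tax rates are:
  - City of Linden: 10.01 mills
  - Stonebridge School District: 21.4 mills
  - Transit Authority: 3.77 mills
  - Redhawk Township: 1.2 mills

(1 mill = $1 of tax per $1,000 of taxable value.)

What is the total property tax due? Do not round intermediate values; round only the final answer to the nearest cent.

$63,479.20

Assessed value = $2,345,479 × 0.82 = $1,923,292.78
Senior-citizen exemption = min($100,000, 50% × $1,923,292.78) = min($100,000, $961,646.39) = $100,000 (dollar cap binds)
Taxable value = $1,923,292.78 − $78,400 − $100,000 = $1,744,892.78
City of Linden: $1,744,892.78 × 0.01001 = $17,466.3767278
Stonebridge School District: $1,744,892.78 × 0.0214 = $37,340.705492
Transit Authority: $1,744,892.78 × 0.00377 = $6,578.2457806
Redhawk Township: $1,744,892.78 × 0.0012 = $2,093.871336
Total = $63,479.1993364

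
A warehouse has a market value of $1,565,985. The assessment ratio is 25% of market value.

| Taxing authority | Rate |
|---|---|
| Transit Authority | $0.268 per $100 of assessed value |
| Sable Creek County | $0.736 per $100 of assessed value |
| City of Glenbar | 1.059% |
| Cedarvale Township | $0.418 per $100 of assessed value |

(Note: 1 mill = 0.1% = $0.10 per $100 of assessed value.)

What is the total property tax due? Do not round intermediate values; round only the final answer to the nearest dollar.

Assessed value = $1,565,985 × 0.25 = $391,496.25
Transit Authority: $391,496.25 × 0.00268 = $1,049.20995
Sable Creek County: $391,496.25 × 0.00736 = $2,881.4124
City of Glenbar: $391,496.25 × 0.01059 = $4,145.9452875
Cedarvale Township: $391,496.25 × 0.00418 = $1,636.454325
Total = $9,713.0219625

$9,713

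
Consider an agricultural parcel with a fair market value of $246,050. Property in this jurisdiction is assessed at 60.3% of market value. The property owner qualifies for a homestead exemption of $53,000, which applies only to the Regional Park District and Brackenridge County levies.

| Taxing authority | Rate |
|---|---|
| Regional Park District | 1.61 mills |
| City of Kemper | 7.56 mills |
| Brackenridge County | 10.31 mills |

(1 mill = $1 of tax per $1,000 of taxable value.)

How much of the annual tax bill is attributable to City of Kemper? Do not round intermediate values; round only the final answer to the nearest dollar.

$1,122

Assessed value = $246,050 × 0.603 = $148,368.15
City of Kemper taxable value = $148,368.15 (exemption does not apply)
City of Kemper levy = $148,368.15 × 0.00756 = $1,121.663214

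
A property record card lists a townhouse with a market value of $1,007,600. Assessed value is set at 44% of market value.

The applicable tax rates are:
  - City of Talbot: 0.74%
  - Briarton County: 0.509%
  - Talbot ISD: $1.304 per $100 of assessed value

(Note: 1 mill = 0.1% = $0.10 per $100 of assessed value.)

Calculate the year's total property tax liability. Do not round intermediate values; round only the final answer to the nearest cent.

Assessed value = $1,007,600 × 0.44 = $443,344
City of Talbot: $443,344 × 0.0074 = $3,280.7456
Briarton County: $443,344 × 0.00509 = $2,256.62096
Talbot ISD: $443,344 × 0.01304 = $5,781.20576
Total = $11,318.57232

$11,318.57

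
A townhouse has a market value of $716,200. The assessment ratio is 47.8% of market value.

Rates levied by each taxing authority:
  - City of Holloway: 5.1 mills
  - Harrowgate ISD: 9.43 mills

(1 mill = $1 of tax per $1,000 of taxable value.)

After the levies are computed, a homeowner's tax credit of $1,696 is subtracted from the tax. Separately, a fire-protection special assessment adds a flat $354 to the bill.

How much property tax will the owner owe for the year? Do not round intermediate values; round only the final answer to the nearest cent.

Assessed value = $716,200 × 0.478 = $342,343.6
City of Holloway: $342,343.6 × 0.0051 = $1,745.95236
Harrowgate ISD: $342,343.6 × 0.00943 = $3,228.300148
Levies subtotal = $4,974.252508
After credit = $4,974.252508 − $1,696 = $3,278.252508
Total = $3,278.252508 + $354 = $3,632.252508

$3,632.25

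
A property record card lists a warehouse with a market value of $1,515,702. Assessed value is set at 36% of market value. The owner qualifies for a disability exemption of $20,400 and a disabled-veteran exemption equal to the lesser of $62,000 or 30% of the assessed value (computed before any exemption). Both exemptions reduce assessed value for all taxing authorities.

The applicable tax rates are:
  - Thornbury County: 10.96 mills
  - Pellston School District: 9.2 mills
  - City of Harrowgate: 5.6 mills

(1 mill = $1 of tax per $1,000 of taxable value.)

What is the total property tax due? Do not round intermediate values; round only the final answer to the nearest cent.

Assessed value = $1,515,702 × 0.36 = $545,652.72
Disabled-veteran exemption = min($62,000, 30% × $545,652.72) = min($62,000, $163,695.816) = $62,000 (dollar cap binds)
Taxable value = $545,652.72 − $20,400 − $62,000 = $463,252.72
Thornbury County: $463,252.72 × 0.01096 = $5,077.2498112
Pellston School District: $463,252.72 × 0.0092 = $4,261.925024
City of Harrowgate: $463,252.72 × 0.0056 = $2,594.215232
Total = $11,933.3900672

$11,933.39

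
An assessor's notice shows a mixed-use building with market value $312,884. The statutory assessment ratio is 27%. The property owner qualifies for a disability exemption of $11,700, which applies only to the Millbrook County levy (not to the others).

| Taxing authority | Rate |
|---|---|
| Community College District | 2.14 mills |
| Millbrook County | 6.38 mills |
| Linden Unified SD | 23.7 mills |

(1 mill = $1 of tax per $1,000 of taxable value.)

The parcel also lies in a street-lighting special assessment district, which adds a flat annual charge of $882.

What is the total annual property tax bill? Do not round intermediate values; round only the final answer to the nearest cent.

Assessed value = $312,884 × 0.27 = $84,478.68
Community College District: $84,478.68 × 0.00214 = $180.7843752
Millbrook County: ($84,478.68 − $11,700) × 0.00638 = $72,778.68 × 0.00638 = $464.3279784
Linden Unified SD: $84,478.68 × 0.0237 = $2,002.144716
Levies subtotal = $2,647.2570696
Total = $2,647.2570696 + $882 = $3,529.2570696

$3,529.26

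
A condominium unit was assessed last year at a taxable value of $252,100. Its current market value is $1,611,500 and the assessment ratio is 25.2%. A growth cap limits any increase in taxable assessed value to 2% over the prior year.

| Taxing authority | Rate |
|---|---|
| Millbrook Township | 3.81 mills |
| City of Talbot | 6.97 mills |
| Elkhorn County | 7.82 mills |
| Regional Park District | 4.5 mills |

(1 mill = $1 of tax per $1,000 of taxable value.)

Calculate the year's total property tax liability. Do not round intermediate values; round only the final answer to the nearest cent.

$5,939.98

Uncapped assessed value = $1,611,500 × 0.252 = $406,098
Cap limit = $252,100 × 1.02 = $257,142
Taxable assessed value = min($406,098, $257,142) = $257,142 (cap binds)
Millbrook Township: $257,142 × 0.00381 = $979.71102
City of Talbot: $257,142 × 0.00697 = $1,792.27974
Elkhorn County: $257,142 × 0.00782 = $2,010.85044
Regional Park District: $257,142 × 0.0045 = $1,157.139
Total = $5,939.9802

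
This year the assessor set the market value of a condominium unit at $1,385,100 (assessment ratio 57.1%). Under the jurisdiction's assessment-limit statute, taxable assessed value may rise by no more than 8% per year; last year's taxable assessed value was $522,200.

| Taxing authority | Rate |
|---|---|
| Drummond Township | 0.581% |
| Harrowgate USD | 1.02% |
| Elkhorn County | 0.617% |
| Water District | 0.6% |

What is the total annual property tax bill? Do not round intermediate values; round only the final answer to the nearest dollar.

Uncapped assessed value = $1,385,100 × 0.571 = $790,892.1
Cap limit = $522,200 × 1.08 = $563,976
Taxable assessed value = min($790,892.1, $563,976) = $563,976 (cap binds)
Drummond Township: $563,976 × 0.00581 = $3,276.70056
Harrowgate USD: $563,976 × 0.0102 = $5,752.5552
Elkhorn County: $563,976 × 0.00617 = $3,479.73192
Water District: $563,976 × 0.006 = $3,383.856
Total = $15,892.84368

$15,893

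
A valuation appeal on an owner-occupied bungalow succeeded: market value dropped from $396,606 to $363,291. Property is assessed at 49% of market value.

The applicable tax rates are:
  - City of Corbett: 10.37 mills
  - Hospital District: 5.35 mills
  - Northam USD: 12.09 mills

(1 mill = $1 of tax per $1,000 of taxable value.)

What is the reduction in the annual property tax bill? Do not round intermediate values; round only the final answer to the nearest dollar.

$454

Old assessed value = $396,606 × 0.49 = $194,336.94
New assessed value = $363,291 × 0.49 = $178,012.59
Combined rate = 0.01037 + 0.00535 + 0.01209 = 0.02781
Old tax = $194,336.94 × 0.02781 = $5,404.5103014
New tax = $178,012.59 × 0.02781 = $4,950.5301279
Reduction = $5,404.5103014 − $4,950.5301279 = $453.9801735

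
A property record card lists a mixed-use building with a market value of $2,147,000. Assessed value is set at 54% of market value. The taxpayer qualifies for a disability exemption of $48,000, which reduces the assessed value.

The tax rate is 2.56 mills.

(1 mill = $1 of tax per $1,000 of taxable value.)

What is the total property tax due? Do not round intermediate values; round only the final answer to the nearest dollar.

$2,845

Assessed value = $2,147,000 × 0.54 = $1,159,380
Taxable value = $1,159,380 − $48,000 = $1,111,380
Tax = $1,111,380 × 0.00256 = $2,845.1328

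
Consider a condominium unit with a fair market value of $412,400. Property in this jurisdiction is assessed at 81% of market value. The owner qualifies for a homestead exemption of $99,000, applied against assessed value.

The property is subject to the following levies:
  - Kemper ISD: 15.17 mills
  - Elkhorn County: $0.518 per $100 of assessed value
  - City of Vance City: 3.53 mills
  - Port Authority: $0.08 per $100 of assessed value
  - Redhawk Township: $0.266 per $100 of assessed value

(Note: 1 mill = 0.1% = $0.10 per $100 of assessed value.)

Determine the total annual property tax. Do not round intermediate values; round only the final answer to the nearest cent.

$6,426.10

Assessed value = $412,400 × 0.81 = $334,044
Taxable value = $334,044 − $99,000 = $235,044
Kemper ISD: $235,044 × 0.01517 = $3,565.61748
Elkhorn County: $235,044 × 0.00518 = $1,217.52792
City of Vance City: $235,044 × 0.00353 = $829.70532
Port Authority: $235,044 × 0.0008 = $188.0352
Redhawk Township: $235,044 × 0.00266 = $625.21704
Total = $6,426.10296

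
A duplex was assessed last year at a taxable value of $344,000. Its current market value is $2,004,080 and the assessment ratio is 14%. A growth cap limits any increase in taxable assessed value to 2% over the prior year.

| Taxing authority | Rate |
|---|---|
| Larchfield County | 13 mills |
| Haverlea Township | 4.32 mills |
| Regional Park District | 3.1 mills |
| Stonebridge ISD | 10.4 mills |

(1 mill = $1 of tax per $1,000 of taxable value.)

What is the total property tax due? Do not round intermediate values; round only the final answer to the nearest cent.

$8,647.20

Uncapped assessed value = $2,004,080 × 0.14 = $280,571.2
Cap limit = $344,000 × 1.02 = $350,880
Taxable assessed value = min($280,571.2, $350,880) = $280,571.2 (cap does not bind)
Larchfield County: $280,571.2 × 0.013 = $3,647.4256
Haverlea Township: $280,571.2 × 0.00432 = $1,212.067584
Regional Park District: $280,571.2 × 0.0031 = $869.77072
Stonebridge ISD: $280,571.2 × 0.0104 = $2,917.94048
Total = $8,647.204384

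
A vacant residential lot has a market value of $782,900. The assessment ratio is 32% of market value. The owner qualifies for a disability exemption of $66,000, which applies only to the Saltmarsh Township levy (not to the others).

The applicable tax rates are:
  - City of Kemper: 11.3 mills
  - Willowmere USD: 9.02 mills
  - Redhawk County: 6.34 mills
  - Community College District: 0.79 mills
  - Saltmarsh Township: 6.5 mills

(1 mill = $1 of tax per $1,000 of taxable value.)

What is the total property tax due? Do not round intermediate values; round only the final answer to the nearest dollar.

Assessed value = $782,900 × 0.32 = $250,528
City of Kemper: $250,528 × 0.0113 = $2,830.9664
Willowmere USD: $250,528 × 0.00902 = $2,259.76256
Redhawk County: $250,528 × 0.00634 = $1,588.34752
Community College District: $250,528 × 0.00079 = $197.91712
Saltmarsh Township: ($250,528 − $66,000) × 0.0065 = $184,528 × 0.0065 = $1,199.432
Total = $8,076.4256

$8,076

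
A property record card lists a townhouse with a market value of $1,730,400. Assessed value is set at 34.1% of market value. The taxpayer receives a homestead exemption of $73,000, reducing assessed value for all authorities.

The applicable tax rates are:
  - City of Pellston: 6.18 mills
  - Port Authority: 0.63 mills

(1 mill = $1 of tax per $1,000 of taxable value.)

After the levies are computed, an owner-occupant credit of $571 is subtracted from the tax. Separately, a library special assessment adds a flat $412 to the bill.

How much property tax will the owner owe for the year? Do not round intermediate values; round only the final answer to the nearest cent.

$3,362.22

Assessed value = $1,730,400 × 0.341 = $590,066.4
Taxable value = $590,066.4 − $73,000 = $517,066.4
City of Pellston: $517,066.4 × 0.00618 = $3,195.470352
Port Authority: $517,066.4 × 0.00063 = $325.751832
Levies subtotal = $3,521.222184
After credit = $3,521.222184 − $571 = $2,950.222184
Total = $2,950.222184 + $412 = $3,362.222184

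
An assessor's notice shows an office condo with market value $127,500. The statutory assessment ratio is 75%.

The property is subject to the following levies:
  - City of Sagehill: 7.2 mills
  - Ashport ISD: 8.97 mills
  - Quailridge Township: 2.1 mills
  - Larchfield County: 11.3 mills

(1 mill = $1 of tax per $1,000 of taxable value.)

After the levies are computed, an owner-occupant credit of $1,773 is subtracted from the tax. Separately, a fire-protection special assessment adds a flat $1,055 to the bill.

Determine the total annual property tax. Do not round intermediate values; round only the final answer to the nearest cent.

Assessed value = $127,500 × 0.75 = $95,625
City of Sagehill: $95,625 × 0.0072 = $688.5
Ashport ISD: $95,625 × 0.00897 = $857.75625
Quailridge Township: $95,625 × 0.0021 = $200.8125
Larchfield County: $95,625 × 0.0113 = $1,080.5625
Levies subtotal = $2,827.63125
After credit = $2,827.63125 − $1,773 = $1,054.63125
Total = $1,054.63125 + $1,055 = $2,109.63125

$2,109.63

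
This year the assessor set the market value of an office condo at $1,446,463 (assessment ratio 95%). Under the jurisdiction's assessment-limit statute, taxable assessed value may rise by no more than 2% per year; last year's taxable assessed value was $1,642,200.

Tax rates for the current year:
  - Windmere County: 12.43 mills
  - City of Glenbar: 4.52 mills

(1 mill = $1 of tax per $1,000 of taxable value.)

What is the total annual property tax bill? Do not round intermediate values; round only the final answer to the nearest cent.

Uncapped assessed value = $1,446,463 × 0.95 = $1,374,139.85
Cap limit = $1,642,200 × 1.02 = $1,675,044
Taxable assessed value = min($1,374,139.85, $1,675,044) = $1,374,139.85 (cap does not bind)
Windmere County: $1,374,139.85 × 0.01243 = $17,080.5583355
City of Glenbar: $1,374,139.85 × 0.00452 = $6,211.112122
Total = $23,291.6704575

$23,291.67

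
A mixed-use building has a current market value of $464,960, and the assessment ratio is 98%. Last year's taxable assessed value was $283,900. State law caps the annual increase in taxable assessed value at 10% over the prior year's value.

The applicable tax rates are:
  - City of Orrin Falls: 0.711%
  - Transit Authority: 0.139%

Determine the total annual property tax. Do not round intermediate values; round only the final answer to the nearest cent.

$2,654.47

Uncapped assessed value = $464,960 × 0.98 = $455,660.8
Cap limit = $283,900 × 1.1 = $312,290
Taxable assessed value = min($455,660.8, $312,290) = $312,290 (cap binds)
City of Orrin Falls: $312,290 × 0.00711 = $2,220.3819
Transit Authority: $312,290 × 0.00139 = $434.0831
Total = $2,654.465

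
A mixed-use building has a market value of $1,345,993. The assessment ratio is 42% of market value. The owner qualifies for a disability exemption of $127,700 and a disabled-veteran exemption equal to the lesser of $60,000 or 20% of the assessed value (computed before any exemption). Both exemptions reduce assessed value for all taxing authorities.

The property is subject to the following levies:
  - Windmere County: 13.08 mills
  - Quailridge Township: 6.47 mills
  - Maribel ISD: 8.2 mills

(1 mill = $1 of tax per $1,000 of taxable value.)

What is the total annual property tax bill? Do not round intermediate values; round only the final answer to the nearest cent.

$10,478.87

Assessed value = $1,345,993 × 0.42 = $565,317.06
Disabled-veteran exemption = min($60,000, 20% × $565,317.06) = min($60,000, $113,063.412) = $60,000 (dollar cap binds)
Taxable value = $565,317.06 − $127,700 − $60,000 = $377,617.06
Windmere County: $377,617.06 × 0.01308 = $4,939.2311448
Quailridge Township: $377,617.06 × 0.00647 = $2,443.1823782
Maribel ISD: $377,617.06 × 0.0082 = $3,096.459892
Total = $10,478.873415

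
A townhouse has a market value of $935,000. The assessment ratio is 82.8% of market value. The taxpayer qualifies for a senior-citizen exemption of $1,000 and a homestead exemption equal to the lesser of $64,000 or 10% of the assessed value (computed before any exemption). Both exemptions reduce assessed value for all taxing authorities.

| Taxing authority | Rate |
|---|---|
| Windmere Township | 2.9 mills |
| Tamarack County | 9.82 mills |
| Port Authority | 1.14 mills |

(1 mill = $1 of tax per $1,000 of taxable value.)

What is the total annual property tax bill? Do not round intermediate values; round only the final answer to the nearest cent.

Assessed value = $935,000 × 0.828 = $774,180
Homestead exemption = min($64,000, 10% × $774,180) = min($64,000, $77,418) = $64,000 (dollar cap binds)
Taxable value = $774,180 − $1,000 − $64,000 = $709,180
Windmere Township: $709,180 × 0.0029 = $2,056.622
Tamarack County: $709,180 × 0.00982 = $6,964.1476
Port Authority: $709,180 × 0.00114 = $808.4652
Total = $9,829.2348

$9,829.23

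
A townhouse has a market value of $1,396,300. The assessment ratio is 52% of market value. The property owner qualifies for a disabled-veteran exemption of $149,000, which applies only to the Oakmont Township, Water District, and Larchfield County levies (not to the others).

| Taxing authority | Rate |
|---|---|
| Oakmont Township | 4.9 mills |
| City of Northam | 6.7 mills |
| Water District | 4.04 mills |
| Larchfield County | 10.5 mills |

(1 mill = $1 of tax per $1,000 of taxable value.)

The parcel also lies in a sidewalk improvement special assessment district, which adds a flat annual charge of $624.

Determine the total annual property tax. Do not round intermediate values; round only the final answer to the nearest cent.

$16,707.07

Assessed value = $1,396,300 × 0.52 = $726,076
Oakmont Township: ($726,076 − $149,000) × 0.0049 = $577,076 × 0.0049 = $2,827.6724
City of Northam: $726,076 × 0.0067 = $4,864.7092
Water District: ($726,076 − $149,000) × 0.00404 = $577,076 × 0.00404 = $2,331.38704
Larchfield County: ($726,076 − $149,000) × 0.0105 = $577,076 × 0.0105 = $6,059.298
Levies subtotal = $16,083.06664
Total = $16,083.06664 + $624 = $16,707.06664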